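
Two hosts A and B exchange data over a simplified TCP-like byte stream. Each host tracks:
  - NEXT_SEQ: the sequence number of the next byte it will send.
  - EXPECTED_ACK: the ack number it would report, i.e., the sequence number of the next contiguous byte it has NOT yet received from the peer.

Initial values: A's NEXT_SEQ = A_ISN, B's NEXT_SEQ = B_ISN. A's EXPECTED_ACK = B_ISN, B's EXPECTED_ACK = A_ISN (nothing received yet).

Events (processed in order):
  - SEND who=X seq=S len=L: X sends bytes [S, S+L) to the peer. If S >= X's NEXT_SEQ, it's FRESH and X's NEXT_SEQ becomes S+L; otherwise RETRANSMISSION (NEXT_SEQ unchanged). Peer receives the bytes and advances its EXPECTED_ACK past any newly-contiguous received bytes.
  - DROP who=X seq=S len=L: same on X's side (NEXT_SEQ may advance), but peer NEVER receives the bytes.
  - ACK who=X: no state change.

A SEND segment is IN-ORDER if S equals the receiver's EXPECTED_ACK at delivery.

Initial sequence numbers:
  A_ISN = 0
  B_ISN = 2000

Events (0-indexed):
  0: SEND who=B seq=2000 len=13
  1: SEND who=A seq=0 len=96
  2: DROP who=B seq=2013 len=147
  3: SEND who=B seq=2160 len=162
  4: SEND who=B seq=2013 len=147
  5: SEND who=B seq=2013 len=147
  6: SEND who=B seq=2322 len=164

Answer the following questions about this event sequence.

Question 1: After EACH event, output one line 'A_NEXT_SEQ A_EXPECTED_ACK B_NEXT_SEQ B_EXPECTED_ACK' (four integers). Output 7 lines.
0 2013 2013 0
96 2013 2013 96
96 2013 2160 96
96 2013 2322 96
96 2322 2322 96
96 2322 2322 96
96 2486 2486 96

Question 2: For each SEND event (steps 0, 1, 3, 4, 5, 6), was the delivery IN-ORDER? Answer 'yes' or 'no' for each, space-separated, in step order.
Step 0: SEND seq=2000 -> in-order
Step 1: SEND seq=0 -> in-order
Step 3: SEND seq=2160 -> out-of-order
Step 4: SEND seq=2013 -> in-order
Step 5: SEND seq=2013 -> out-of-order
Step 6: SEND seq=2322 -> in-order

Answer: yes yes no yes no yes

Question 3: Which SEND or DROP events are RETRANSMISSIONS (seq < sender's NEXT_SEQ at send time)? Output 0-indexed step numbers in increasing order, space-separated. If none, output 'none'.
Answer: 4 5

Derivation:
Step 0: SEND seq=2000 -> fresh
Step 1: SEND seq=0 -> fresh
Step 2: DROP seq=2013 -> fresh
Step 3: SEND seq=2160 -> fresh
Step 4: SEND seq=2013 -> retransmit
Step 5: SEND seq=2013 -> retransmit
Step 6: SEND seq=2322 -> fresh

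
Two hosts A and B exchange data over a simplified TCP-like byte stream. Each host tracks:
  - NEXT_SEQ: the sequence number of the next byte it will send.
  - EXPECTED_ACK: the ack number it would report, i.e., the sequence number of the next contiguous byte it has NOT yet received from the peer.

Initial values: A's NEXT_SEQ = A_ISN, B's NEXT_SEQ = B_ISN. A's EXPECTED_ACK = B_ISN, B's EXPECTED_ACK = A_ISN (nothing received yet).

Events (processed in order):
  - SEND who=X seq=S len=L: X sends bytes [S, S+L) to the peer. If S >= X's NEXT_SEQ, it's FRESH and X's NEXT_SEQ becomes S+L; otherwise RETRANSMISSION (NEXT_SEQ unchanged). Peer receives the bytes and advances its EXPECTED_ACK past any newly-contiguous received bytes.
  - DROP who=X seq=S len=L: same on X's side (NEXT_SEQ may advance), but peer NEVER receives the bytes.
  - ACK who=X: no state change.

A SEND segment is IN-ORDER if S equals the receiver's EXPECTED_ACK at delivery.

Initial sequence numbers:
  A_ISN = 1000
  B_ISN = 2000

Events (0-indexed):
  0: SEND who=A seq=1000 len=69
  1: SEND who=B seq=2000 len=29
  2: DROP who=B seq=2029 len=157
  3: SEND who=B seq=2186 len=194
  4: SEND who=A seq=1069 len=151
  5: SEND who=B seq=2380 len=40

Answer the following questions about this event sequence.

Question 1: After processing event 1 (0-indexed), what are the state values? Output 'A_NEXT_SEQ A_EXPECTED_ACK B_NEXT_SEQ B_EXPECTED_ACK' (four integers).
After event 0: A_seq=1069 A_ack=2000 B_seq=2000 B_ack=1069
After event 1: A_seq=1069 A_ack=2029 B_seq=2029 B_ack=1069

1069 2029 2029 1069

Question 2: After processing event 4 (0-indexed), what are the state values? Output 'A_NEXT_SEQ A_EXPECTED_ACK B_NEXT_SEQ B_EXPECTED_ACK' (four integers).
After event 0: A_seq=1069 A_ack=2000 B_seq=2000 B_ack=1069
After event 1: A_seq=1069 A_ack=2029 B_seq=2029 B_ack=1069
After event 2: A_seq=1069 A_ack=2029 B_seq=2186 B_ack=1069
After event 3: A_seq=1069 A_ack=2029 B_seq=2380 B_ack=1069
After event 4: A_seq=1220 A_ack=2029 B_seq=2380 B_ack=1220

1220 2029 2380 1220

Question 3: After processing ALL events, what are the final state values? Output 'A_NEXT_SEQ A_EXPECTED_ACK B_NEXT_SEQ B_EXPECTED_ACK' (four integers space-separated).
Answer: 1220 2029 2420 1220

Derivation:
After event 0: A_seq=1069 A_ack=2000 B_seq=2000 B_ack=1069
After event 1: A_seq=1069 A_ack=2029 B_seq=2029 B_ack=1069
After event 2: A_seq=1069 A_ack=2029 B_seq=2186 B_ack=1069
After event 3: A_seq=1069 A_ack=2029 B_seq=2380 B_ack=1069
After event 4: A_seq=1220 A_ack=2029 B_seq=2380 B_ack=1220
After event 5: A_seq=1220 A_ack=2029 B_seq=2420 B_ack=1220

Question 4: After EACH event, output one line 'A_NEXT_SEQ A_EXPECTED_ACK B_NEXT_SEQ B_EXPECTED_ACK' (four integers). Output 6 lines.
1069 2000 2000 1069
1069 2029 2029 1069
1069 2029 2186 1069
1069 2029 2380 1069
1220 2029 2380 1220
1220 2029 2420 1220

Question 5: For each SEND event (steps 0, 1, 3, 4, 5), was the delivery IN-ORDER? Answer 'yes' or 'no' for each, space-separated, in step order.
Answer: yes yes no yes no

Derivation:
Step 0: SEND seq=1000 -> in-order
Step 1: SEND seq=2000 -> in-order
Step 3: SEND seq=2186 -> out-of-order
Step 4: SEND seq=1069 -> in-order
Step 5: SEND seq=2380 -> out-of-order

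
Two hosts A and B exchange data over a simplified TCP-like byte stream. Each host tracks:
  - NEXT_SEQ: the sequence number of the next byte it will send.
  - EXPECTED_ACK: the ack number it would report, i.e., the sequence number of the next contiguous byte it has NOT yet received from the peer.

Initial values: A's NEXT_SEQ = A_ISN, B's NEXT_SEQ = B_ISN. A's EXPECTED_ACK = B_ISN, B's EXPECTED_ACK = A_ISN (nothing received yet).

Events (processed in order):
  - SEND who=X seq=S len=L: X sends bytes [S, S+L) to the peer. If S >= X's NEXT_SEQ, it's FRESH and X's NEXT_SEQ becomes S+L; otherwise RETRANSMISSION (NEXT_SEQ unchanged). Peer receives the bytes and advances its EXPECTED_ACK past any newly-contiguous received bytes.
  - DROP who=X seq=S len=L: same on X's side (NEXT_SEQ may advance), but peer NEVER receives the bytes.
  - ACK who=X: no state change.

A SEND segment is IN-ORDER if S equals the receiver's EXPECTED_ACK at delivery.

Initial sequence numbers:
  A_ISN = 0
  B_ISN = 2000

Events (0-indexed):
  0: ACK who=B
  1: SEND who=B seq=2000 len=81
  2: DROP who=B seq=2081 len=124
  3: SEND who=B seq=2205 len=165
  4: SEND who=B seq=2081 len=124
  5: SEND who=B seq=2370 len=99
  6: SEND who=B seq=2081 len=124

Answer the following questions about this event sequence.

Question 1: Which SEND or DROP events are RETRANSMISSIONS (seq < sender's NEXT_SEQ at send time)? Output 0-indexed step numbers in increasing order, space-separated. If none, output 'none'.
Step 1: SEND seq=2000 -> fresh
Step 2: DROP seq=2081 -> fresh
Step 3: SEND seq=2205 -> fresh
Step 4: SEND seq=2081 -> retransmit
Step 5: SEND seq=2370 -> fresh
Step 6: SEND seq=2081 -> retransmit

Answer: 4 6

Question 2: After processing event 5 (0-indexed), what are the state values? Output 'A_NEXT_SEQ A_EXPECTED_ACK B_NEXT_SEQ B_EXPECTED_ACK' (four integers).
After event 0: A_seq=0 A_ack=2000 B_seq=2000 B_ack=0
After event 1: A_seq=0 A_ack=2081 B_seq=2081 B_ack=0
After event 2: A_seq=0 A_ack=2081 B_seq=2205 B_ack=0
After event 3: A_seq=0 A_ack=2081 B_seq=2370 B_ack=0
After event 4: A_seq=0 A_ack=2370 B_seq=2370 B_ack=0
After event 5: A_seq=0 A_ack=2469 B_seq=2469 B_ack=0

0 2469 2469 0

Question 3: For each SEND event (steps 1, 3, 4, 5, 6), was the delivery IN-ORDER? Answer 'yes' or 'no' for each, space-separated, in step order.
Answer: yes no yes yes no

Derivation:
Step 1: SEND seq=2000 -> in-order
Step 3: SEND seq=2205 -> out-of-order
Step 4: SEND seq=2081 -> in-order
Step 5: SEND seq=2370 -> in-order
Step 6: SEND seq=2081 -> out-of-order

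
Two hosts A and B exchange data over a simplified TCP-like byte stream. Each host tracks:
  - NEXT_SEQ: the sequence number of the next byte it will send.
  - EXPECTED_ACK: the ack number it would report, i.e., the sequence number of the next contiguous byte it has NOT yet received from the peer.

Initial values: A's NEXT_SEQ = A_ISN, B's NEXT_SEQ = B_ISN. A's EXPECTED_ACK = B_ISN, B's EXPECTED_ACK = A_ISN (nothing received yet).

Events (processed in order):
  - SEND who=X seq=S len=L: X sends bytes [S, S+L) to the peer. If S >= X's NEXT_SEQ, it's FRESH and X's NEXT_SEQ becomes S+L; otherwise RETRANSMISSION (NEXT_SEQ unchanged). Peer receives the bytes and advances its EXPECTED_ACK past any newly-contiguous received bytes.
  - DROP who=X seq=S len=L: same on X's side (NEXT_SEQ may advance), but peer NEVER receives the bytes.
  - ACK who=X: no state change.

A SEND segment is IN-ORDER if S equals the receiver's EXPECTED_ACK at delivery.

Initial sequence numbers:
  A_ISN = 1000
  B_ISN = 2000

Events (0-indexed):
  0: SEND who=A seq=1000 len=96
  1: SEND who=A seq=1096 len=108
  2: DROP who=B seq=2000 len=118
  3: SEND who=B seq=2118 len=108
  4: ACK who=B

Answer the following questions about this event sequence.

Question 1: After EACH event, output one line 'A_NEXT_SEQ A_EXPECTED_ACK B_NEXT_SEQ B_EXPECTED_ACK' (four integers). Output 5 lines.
1096 2000 2000 1096
1204 2000 2000 1204
1204 2000 2118 1204
1204 2000 2226 1204
1204 2000 2226 1204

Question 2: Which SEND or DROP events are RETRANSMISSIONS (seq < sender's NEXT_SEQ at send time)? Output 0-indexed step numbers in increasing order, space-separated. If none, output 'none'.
Step 0: SEND seq=1000 -> fresh
Step 1: SEND seq=1096 -> fresh
Step 2: DROP seq=2000 -> fresh
Step 3: SEND seq=2118 -> fresh

Answer: none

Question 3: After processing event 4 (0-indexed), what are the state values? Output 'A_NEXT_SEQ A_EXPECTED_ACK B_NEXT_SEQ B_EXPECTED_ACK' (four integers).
After event 0: A_seq=1096 A_ack=2000 B_seq=2000 B_ack=1096
After event 1: A_seq=1204 A_ack=2000 B_seq=2000 B_ack=1204
After event 2: A_seq=1204 A_ack=2000 B_seq=2118 B_ack=1204
After event 3: A_seq=1204 A_ack=2000 B_seq=2226 B_ack=1204
After event 4: A_seq=1204 A_ack=2000 B_seq=2226 B_ack=1204

1204 2000 2226 1204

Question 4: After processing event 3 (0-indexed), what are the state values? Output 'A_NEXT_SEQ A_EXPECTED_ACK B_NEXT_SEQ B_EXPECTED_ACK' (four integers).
After event 0: A_seq=1096 A_ack=2000 B_seq=2000 B_ack=1096
After event 1: A_seq=1204 A_ack=2000 B_seq=2000 B_ack=1204
After event 2: A_seq=1204 A_ack=2000 B_seq=2118 B_ack=1204
After event 3: A_seq=1204 A_ack=2000 B_seq=2226 B_ack=1204

1204 2000 2226 1204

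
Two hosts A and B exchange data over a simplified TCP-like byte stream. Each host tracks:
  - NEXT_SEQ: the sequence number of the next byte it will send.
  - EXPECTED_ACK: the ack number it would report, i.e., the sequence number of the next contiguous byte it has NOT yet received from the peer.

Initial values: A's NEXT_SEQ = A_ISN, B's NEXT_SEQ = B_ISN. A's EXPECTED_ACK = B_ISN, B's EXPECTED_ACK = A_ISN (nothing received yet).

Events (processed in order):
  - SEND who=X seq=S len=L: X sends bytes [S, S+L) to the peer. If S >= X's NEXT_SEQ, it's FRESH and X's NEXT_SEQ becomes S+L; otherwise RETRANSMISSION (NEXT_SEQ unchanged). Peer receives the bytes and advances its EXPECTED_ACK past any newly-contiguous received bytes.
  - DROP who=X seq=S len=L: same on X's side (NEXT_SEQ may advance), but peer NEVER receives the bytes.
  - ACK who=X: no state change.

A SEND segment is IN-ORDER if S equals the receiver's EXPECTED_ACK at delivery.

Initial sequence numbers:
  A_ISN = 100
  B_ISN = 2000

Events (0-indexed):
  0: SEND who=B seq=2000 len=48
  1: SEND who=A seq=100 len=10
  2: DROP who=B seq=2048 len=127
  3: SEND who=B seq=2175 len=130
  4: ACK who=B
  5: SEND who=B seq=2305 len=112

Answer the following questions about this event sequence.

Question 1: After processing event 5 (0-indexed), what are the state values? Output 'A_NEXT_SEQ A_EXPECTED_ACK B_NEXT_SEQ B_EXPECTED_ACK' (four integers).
After event 0: A_seq=100 A_ack=2048 B_seq=2048 B_ack=100
After event 1: A_seq=110 A_ack=2048 B_seq=2048 B_ack=110
After event 2: A_seq=110 A_ack=2048 B_seq=2175 B_ack=110
After event 3: A_seq=110 A_ack=2048 B_seq=2305 B_ack=110
After event 4: A_seq=110 A_ack=2048 B_seq=2305 B_ack=110
After event 5: A_seq=110 A_ack=2048 B_seq=2417 B_ack=110

110 2048 2417 110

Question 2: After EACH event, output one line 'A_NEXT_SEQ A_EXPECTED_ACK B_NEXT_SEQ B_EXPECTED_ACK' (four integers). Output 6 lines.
100 2048 2048 100
110 2048 2048 110
110 2048 2175 110
110 2048 2305 110
110 2048 2305 110
110 2048 2417 110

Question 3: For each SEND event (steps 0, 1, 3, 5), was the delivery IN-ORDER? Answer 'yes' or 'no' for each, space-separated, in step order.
Answer: yes yes no no

Derivation:
Step 0: SEND seq=2000 -> in-order
Step 1: SEND seq=100 -> in-order
Step 3: SEND seq=2175 -> out-of-order
Step 5: SEND seq=2305 -> out-of-order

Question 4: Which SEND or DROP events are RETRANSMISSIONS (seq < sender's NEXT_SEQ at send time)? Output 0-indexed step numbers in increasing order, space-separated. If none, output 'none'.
Step 0: SEND seq=2000 -> fresh
Step 1: SEND seq=100 -> fresh
Step 2: DROP seq=2048 -> fresh
Step 3: SEND seq=2175 -> fresh
Step 5: SEND seq=2305 -> fresh

Answer: none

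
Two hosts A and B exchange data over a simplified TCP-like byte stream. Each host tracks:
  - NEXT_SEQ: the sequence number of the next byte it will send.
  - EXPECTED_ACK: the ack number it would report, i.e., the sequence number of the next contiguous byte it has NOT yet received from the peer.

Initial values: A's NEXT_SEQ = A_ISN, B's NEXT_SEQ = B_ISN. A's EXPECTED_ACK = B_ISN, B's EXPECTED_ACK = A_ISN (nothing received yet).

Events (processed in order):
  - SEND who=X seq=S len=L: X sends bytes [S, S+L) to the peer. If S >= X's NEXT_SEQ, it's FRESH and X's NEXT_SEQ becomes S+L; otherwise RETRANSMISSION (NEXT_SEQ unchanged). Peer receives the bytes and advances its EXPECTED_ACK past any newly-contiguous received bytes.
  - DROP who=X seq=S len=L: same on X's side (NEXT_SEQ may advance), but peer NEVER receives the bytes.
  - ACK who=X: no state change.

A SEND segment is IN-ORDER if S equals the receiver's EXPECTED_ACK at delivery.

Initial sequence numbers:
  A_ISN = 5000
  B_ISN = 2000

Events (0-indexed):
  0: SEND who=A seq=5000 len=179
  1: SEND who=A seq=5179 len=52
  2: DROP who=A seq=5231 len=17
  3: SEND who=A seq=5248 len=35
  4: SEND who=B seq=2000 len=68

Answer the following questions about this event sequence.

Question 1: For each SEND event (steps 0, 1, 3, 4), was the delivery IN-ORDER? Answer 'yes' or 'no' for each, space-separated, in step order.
Answer: yes yes no yes

Derivation:
Step 0: SEND seq=5000 -> in-order
Step 1: SEND seq=5179 -> in-order
Step 3: SEND seq=5248 -> out-of-order
Step 4: SEND seq=2000 -> in-order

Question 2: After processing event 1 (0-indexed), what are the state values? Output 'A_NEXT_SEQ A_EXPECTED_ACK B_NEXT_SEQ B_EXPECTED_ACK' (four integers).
After event 0: A_seq=5179 A_ack=2000 B_seq=2000 B_ack=5179
After event 1: A_seq=5231 A_ack=2000 B_seq=2000 B_ack=5231

5231 2000 2000 5231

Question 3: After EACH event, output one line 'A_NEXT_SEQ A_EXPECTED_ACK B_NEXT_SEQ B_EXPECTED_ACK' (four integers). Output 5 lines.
5179 2000 2000 5179
5231 2000 2000 5231
5248 2000 2000 5231
5283 2000 2000 5231
5283 2068 2068 5231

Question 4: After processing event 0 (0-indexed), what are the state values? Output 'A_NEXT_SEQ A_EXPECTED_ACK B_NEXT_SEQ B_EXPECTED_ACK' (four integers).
After event 0: A_seq=5179 A_ack=2000 B_seq=2000 B_ack=5179

5179 2000 2000 5179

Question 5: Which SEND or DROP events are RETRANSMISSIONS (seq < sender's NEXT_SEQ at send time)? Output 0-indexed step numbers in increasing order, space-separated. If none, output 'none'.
Answer: none

Derivation:
Step 0: SEND seq=5000 -> fresh
Step 1: SEND seq=5179 -> fresh
Step 2: DROP seq=5231 -> fresh
Step 3: SEND seq=5248 -> fresh
Step 4: SEND seq=2000 -> fresh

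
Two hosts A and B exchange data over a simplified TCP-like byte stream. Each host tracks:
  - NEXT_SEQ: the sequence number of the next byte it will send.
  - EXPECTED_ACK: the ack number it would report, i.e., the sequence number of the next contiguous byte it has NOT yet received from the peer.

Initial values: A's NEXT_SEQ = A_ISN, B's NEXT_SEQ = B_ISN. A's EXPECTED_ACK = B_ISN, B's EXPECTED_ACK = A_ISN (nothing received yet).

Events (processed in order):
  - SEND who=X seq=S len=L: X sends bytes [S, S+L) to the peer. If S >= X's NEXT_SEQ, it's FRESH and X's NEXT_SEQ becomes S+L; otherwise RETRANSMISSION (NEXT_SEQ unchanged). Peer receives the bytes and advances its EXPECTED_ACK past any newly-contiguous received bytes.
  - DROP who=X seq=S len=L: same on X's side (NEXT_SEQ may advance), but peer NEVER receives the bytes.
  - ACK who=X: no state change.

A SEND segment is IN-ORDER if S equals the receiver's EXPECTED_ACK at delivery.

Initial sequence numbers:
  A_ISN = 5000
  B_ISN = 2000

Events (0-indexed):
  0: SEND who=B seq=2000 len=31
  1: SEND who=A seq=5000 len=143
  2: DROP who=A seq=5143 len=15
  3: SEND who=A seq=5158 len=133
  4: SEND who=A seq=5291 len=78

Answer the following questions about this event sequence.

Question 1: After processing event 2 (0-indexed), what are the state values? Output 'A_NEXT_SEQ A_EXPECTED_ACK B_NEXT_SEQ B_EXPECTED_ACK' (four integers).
After event 0: A_seq=5000 A_ack=2031 B_seq=2031 B_ack=5000
After event 1: A_seq=5143 A_ack=2031 B_seq=2031 B_ack=5143
After event 2: A_seq=5158 A_ack=2031 B_seq=2031 B_ack=5143

5158 2031 2031 5143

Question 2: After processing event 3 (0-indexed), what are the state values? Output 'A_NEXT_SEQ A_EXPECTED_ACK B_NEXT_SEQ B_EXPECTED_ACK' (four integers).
After event 0: A_seq=5000 A_ack=2031 B_seq=2031 B_ack=5000
After event 1: A_seq=5143 A_ack=2031 B_seq=2031 B_ack=5143
After event 2: A_seq=5158 A_ack=2031 B_seq=2031 B_ack=5143
After event 3: A_seq=5291 A_ack=2031 B_seq=2031 B_ack=5143

5291 2031 2031 5143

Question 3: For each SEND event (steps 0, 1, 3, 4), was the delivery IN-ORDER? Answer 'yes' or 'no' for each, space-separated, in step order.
Step 0: SEND seq=2000 -> in-order
Step 1: SEND seq=5000 -> in-order
Step 3: SEND seq=5158 -> out-of-order
Step 4: SEND seq=5291 -> out-of-order

Answer: yes yes no no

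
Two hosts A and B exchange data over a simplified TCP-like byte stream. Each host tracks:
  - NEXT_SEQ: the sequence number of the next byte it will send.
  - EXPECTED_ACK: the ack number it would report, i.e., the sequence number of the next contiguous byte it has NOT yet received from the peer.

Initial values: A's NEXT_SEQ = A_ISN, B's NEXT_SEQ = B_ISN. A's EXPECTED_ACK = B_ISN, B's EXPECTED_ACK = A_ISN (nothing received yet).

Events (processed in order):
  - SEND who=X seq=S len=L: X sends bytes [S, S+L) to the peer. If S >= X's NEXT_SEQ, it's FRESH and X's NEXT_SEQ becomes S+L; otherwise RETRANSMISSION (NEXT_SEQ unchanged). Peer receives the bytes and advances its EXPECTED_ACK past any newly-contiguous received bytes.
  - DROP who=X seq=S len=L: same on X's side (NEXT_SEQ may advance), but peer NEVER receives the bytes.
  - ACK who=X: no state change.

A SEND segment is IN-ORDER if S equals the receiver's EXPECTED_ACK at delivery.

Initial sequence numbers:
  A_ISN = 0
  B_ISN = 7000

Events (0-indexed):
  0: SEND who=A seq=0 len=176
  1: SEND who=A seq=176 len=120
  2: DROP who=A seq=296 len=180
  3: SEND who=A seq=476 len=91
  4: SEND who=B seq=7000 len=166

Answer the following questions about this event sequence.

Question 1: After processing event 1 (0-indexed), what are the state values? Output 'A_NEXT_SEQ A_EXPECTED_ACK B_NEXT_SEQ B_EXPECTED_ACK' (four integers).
After event 0: A_seq=176 A_ack=7000 B_seq=7000 B_ack=176
After event 1: A_seq=296 A_ack=7000 B_seq=7000 B_ack=296

296 7000 7000 296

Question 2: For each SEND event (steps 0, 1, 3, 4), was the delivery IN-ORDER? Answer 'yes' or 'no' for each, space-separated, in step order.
Answer: yes yes no yes

Derivation:
Step 0: SEND seq=0 -> in-order
Step 1: SEND seq=176 -> in-order
Step 3: SEND seq=476 -> out-of-order
Step 4: SEND seq=7000 -> in-order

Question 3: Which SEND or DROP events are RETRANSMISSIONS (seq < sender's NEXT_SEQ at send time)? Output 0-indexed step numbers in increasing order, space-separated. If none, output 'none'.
Step 0: SEND seq=0 -> fresh
Step 1: SEND seq=176 -> fresh
Step 2: DROP seq=296 -> fresh
Step 3: SEND seq=476 -> fresh
Step 4: SEND seq=7000 -> fresh

Answer: none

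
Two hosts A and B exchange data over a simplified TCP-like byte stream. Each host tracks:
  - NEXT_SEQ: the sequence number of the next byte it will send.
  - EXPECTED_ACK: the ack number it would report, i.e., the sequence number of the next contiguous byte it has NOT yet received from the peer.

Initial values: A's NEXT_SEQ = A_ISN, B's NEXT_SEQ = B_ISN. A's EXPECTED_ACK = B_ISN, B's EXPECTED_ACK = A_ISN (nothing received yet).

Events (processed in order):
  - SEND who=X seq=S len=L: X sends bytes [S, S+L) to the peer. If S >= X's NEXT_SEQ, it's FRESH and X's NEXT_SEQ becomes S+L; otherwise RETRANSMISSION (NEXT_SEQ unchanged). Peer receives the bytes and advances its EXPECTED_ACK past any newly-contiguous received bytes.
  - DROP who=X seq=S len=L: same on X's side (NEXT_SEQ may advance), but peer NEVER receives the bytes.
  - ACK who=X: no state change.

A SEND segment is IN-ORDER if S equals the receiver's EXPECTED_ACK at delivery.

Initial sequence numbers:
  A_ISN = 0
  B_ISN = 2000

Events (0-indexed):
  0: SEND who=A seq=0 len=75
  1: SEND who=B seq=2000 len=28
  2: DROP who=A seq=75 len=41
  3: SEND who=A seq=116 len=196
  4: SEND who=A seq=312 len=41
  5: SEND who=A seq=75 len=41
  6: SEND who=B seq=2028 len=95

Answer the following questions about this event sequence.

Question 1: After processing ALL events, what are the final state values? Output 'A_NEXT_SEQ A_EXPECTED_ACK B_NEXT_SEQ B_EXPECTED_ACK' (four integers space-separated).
After event 0: A_seq=75 A_ack=2000 B_seq=2000 B_ack=75
After event 1: A_seq=75 A_ack=2028 B_seq=2028 B_ack=75
After event 2: A_seq=116 A_ack=2028 B_seq=2028 B_ack=75
After event 3: A_seq=312 A_ack=2028 B_seq=2028 B_ack=75
After event 4: A_seq=353 A_ack=2028 B_seq=2028 B_ack=75
After event 5: A_seq=353 A_ack=2028 B_seq=2028 B_ack=353
After event 6: A_seq=353 A_ack=2123 B_seq=2123 B_ack=353

Answer: 353 2123 2123 353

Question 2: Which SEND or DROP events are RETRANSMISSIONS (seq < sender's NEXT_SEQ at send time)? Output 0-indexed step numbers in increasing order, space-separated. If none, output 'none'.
Step 0: SEND seq=0 -> fresh
Step 1: SEND seq=2000 -> fresh
Step 2: DROP seq=75 -> fresh
Step 3: SEND seq=116 -> fresh
Step 4: SEND seq=312 -> fresh
Step 5: SEND seq=75 -> retransmit
Step 6: SEND seq=2028 -> fresh

Answer: 5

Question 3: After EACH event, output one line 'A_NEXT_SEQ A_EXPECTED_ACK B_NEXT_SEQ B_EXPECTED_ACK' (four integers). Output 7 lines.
75 2000 2000 75
75 2028 2028 75
116 2028 2028 75
312 2028 2028 75
353 2028 2028 75
353 2028 2028 353
353 2123 2123 353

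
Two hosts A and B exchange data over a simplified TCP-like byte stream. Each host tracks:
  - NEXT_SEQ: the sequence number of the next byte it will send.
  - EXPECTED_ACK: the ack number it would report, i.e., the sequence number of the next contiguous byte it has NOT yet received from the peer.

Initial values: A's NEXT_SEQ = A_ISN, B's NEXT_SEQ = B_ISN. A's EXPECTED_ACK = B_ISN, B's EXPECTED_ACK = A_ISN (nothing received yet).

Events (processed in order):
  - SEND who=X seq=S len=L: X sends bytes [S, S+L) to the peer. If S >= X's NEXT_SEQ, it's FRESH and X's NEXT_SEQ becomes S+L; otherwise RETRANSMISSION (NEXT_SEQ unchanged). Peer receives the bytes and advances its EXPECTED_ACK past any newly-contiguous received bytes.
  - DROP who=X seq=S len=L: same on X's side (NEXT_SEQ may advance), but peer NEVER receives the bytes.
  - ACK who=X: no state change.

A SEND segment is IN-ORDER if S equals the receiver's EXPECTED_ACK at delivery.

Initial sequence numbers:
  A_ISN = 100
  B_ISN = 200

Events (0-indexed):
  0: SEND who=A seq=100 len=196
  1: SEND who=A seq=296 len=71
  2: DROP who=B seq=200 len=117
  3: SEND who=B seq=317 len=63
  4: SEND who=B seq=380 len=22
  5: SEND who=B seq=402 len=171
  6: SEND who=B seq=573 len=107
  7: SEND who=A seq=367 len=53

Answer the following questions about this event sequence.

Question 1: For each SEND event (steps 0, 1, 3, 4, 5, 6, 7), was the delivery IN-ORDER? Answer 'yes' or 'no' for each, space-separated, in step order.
Step 0: SEND seq=100 -> in-order
Step 1: SEND seq=296 -> in-order
Step 3: SEND seq=317 -> out-of-order
Step 4: SEND seq=380 -> out-of-order
Step 5: SEND seq=402 -> out-of-order
Step 6: SEND seq=573 -> out-of-order
Step 7: SEND seq=367 -> in-order

Answer: yes yes no no no no yes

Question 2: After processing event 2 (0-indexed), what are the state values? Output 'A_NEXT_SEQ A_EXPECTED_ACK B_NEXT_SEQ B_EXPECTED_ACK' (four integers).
After event 0: A_seq=296 A_ack=200 B_seq=200 B_ack=296
After event 1: A_seq=367 A_ack=200 B_seq=200 B_ack=367
After event 2: A_seq=367 A_ack=200 B_seq=317 B_ack=367

367 200 317 367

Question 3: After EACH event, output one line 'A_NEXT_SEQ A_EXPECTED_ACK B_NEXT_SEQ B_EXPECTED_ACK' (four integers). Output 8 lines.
296 200 200 296
367 200 200 367
367 200 317 367
367 200 380 367
367 200 402 367
367 200 573 367
367 200 680 367
420 200 680 420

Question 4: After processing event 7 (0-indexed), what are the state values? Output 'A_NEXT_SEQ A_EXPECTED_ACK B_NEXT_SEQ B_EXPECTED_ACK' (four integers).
After event 0: A_seq=296 A_ack=200 B_seq=200 B_ack=296
After event 1: A_seq=367 A_ack=200 B_seq=200 B_ack=367
After event 2: A_seq=367 A_ack=200 B_seq=317 B_ack=367
After event 3: A_seq=367 A_ack=200 B_seq=380 B_ack=367
After event 4: A_seq=367 A_ack=200 B_seq=402 B_ack=367
After event 5: A_seq=367 A_ack=200 B_seq=573 B_ack=367
After event 6: A_seq=367 A_ack=200 B_seq=680 B_ack=367
After event 7: A_seq=420 A_ack=200 B_seq=680 B_ack=420

420 200 680 420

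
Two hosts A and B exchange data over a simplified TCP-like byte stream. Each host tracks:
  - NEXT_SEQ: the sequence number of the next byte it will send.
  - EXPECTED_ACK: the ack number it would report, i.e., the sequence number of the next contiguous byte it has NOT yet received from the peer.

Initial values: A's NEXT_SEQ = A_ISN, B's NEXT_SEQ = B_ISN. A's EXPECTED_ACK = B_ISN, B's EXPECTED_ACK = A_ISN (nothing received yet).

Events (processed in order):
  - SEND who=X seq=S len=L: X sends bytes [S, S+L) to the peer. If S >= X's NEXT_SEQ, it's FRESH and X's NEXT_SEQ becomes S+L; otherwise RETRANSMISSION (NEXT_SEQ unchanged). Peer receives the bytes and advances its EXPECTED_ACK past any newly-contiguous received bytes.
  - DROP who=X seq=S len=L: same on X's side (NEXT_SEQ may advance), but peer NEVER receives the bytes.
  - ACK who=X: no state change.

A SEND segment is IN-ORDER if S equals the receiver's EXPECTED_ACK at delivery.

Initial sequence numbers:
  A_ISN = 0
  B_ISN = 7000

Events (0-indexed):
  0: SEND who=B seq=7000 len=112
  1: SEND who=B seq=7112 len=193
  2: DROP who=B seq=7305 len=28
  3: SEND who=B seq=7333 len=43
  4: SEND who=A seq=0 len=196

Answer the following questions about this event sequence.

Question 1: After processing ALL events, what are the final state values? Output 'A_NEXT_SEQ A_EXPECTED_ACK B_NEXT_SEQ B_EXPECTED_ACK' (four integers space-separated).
After event 0: A_seq=0 A_ack=7112 B_seq=7112 B_ack=0
After event 1: A_seq=0 A_ack=7305 B_seq=7305 B_ack=0
After event 2: A_seq=0 A_ack=7305 B_seq=7333 B_ack=0
After event 3: A_seq=0 A_ack=7305 B_seq=7376 B_ack=0
After event 4: A_seq=196 A_ack=7305 B_seq=7376 B_ack=196

Answer: 196 7305 7376 196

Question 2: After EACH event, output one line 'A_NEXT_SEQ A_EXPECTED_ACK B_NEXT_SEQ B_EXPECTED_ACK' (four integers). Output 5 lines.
0 7112 7112 0
0 7305 7305 0
0 7305 7333 0
0 7305 7376 0
196 7305 7376 196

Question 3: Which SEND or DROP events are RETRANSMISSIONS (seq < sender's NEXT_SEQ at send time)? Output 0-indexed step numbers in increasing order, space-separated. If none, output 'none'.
Step 0: SEND seq=7000 -> fresh
Step 1: SEND seq=7112 -> fresh
Step 2: DROP seq=7305 -> fresh
Step 3: SEND seq=7333 -> fresh
Step 4: SEND seq=0 -> fresh

Answer: none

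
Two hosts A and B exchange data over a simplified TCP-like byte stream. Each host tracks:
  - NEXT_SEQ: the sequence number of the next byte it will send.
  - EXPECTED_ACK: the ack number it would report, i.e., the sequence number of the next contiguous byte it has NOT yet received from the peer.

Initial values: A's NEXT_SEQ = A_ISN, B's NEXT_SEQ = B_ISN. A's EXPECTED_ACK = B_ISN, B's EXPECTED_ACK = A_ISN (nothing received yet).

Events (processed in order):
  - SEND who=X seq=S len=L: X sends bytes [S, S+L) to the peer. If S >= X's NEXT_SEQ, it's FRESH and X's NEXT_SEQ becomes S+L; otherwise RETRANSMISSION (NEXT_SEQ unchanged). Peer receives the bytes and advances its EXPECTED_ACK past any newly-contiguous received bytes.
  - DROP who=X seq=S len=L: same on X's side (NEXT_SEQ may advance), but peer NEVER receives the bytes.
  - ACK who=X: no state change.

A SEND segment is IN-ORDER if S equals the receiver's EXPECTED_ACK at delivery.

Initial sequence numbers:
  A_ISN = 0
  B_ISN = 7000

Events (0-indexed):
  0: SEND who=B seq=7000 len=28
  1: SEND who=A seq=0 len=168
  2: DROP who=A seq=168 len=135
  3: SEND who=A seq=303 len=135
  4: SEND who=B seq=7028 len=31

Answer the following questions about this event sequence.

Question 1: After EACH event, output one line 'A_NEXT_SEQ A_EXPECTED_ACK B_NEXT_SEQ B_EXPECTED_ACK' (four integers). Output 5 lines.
0 7028 7028 0
168 7028 7028 168
303 7028 7028 168
438 7028 7028 168
438 7059 7059 168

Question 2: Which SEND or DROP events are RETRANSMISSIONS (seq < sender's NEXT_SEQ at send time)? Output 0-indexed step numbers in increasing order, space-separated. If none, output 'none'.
Step 0: SEND seq=7000 -> fresh
Step 1: SEND seq=0 -> fresh
Step 2: DROP seq=168 -> fresh
Step 3: SEND seq=303 -> fresh
Step 4: SEND seq=7028 -> fresh

Answer: none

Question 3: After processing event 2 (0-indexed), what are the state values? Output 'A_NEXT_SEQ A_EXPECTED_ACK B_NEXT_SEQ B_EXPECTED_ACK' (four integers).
After event 0: A_seq=0 A_ack=7028 B_seq=7028 B_ack=0
After event 1: A_seq=168 A_ack=7028 B_seq=7028 B_ack=168
After event 2: A_seq=303 A_ack=7028 B_seq=7028 B_ack=168

303 7028 7028 168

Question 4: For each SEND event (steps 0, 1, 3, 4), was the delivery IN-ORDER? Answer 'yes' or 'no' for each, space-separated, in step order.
Step 0: SEND seq=7000 -> in-order
Step 1: SEND seq=0 -> in-order
Step 3: SEND seq=303 -> out-of-order
Step 4: SEND seq=7028 -> in-order

Answer: yes yes no yes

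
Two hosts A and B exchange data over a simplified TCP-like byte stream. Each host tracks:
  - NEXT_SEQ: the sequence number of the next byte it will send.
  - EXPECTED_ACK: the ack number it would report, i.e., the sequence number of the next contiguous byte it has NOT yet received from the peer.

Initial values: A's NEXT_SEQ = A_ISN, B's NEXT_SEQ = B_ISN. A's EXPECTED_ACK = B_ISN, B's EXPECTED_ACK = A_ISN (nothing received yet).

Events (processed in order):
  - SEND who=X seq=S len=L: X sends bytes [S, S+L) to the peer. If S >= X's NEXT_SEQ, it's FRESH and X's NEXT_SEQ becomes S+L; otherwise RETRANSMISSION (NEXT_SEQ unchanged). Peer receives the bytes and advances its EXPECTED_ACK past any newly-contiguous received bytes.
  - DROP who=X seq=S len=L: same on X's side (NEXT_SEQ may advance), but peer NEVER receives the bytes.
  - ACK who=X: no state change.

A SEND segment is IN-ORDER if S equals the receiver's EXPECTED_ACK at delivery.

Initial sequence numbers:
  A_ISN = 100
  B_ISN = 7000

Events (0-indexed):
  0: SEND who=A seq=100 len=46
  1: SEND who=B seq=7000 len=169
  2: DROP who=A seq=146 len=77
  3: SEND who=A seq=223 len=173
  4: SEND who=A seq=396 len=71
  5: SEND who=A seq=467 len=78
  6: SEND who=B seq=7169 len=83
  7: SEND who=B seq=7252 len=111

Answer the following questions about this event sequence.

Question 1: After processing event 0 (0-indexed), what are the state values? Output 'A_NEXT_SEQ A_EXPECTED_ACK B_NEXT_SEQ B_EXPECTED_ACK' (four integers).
After event 0: A_seq=146 A_ack=7000 B_seq=7000 B_ack=146

146 7000 7000 146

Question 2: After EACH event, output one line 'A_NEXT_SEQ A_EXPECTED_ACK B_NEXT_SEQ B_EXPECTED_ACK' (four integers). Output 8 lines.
146 7000 7000 146
146 7169 7169 146
223 7169 7169 146
396 7169 7169 146
467 7169 7169 146
545 7169 7169 146
545 7252 7252 146
545 7363 7363 146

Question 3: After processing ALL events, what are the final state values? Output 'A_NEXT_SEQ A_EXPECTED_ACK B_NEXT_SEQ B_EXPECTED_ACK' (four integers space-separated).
Answer: 545 7363 7363 146

Derivation:
After event 0: A_seq=146 A_ack=7000 B_seq=7000 B_ack=146
After event 1: A_seq=146 A_ack=7169 B_seq=7169 B_ack=146
After event 2: A_seq=223 A_ack=7169 B_seq=7169 B_ack=146
After event 3: A_seq=396 A_ack=7169 B_seq=7169 B_ack=146
After event 4: A_seq=467 A_ack=7169 B_seq=7169 B_ack=146
After event 5: A_seq=545 A_ack=7169 B_seq=7169 B_ack=146
After event 6: A_seq=545 A_ack=7252 B_seq=7252 B_ack=146
After event 7: A_seq=545 A_ack=7363 B_seq=7363 B_ack=146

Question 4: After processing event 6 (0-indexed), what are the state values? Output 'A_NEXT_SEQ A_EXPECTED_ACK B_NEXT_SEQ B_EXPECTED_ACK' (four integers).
After event 0: A_seq=146 A_ack=7000 B_seq=7000 B_ack=146
After event 1: A_seq=146 A_ack=7169 B_seq=7169 B_ack=146
After event 2: A_seq=223 A_ack=7169 B_seq=7169 B_ack=146
After event 3: A_seq=396 A_ack=7169 B_seq=7169 B_ack=146
After event 4: A_seq=467 A_ack=7169 B_seq=7169 B_ack=146
After event 5: A_seq=545 A_ack=7169 B_seq=7169 B_ack=146
After event 6: A_seq=545 A_ack=7252 B_seq=7252 B_ack=146

545 7252 7252 146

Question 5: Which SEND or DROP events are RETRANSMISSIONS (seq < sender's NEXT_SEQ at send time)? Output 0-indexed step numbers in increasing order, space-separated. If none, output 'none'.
Answer: none

Derivation:
Step 0: SEND seq=100 -> fresh
Step 1: SEND seq=7000 -> fresh
Step 2: DROP seq=146 -> fresh
Step 3: SEND seq=223 -> fresh
Step 4: SEND seq=396 -> fresh
Step 5: SEND seq=467 -> fresh
Step 6: SEND seq=7169 -> fresh
Step 7: SEND seq=7252 -> fresh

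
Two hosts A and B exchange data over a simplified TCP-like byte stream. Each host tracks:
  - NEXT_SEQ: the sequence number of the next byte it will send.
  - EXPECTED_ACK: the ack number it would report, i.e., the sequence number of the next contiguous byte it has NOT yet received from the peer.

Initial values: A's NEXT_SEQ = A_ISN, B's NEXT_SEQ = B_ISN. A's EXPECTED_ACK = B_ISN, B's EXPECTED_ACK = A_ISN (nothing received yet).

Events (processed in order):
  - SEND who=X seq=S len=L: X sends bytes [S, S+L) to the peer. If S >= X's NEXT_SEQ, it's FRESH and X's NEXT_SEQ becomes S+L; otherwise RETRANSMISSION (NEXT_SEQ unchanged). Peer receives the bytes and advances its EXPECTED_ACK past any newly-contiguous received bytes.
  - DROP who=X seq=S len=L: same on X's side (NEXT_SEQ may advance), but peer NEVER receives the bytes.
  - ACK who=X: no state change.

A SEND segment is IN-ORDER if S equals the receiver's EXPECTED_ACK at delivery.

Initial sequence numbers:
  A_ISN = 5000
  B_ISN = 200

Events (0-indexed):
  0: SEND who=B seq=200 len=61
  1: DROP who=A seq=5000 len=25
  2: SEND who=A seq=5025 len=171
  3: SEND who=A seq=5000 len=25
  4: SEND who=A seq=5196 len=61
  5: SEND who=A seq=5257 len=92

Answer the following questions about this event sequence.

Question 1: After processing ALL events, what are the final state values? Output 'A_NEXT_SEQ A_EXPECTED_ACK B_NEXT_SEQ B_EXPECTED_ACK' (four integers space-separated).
Answer: 5349 261 261 5349

Derivation:
After event 0: A_seq=5000 A_ack=261 B_seq=261 B_ack=5000
After event 1: A_seq=5025 A_ack=261 B_seq=261 B_ack=5000
After event 2: A_seq=5196 A_ack=261 B_seq=261 B_ack=5000
After event 3: A_seq=5196 A_ack=261 B_seq=261 B_ack=5196
After event 4: A_seq=5257 A_ack=261 B_seq=261 B_ack=5257
After event 5: A_seq=5349 A_ack=261 B_seq=261 B_ack=5349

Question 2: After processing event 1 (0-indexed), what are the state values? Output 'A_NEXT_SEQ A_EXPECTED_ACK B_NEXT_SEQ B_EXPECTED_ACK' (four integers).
After event 0: A_seq=5000 A_ack=261 B_seq=261 B_ack=5000
After event 1: A_seq=5025 A_ack=261 B_seq=261 B_ack=5000

5025 261 261 5000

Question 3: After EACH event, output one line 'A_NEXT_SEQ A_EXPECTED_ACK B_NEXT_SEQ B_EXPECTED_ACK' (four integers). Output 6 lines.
5000 261 261 5000
5025 261 261 5000
5196 261 261 5000
5196 261 261 5196
5257 261 261 5257
5349 261 261 5349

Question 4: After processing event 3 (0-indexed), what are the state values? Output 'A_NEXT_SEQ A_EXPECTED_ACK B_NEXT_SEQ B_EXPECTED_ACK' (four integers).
After event 0: A_seq=5000 A_ack=261 B_seq=261 B_ack=5000
After event 1: A_seq=5025 A_ack=261 B_seq=261 B_ack=5000
After event 2: A_seq=5196 A_ack=261 B_seq=261 B_ack=5000
After event 3: A_seq=5196 A_ack=261 B_seq=261 B_ack=5196

5196 261 261 5196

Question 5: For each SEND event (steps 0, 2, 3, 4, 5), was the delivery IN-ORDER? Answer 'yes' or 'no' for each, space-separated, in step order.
Answer: yes no yes yes yes

Derivation:
Step 0: SEND seq=200 -> in-order
Step 2: SEND seq=5025 -> out-of-order
Step 3: SEND seq=5000 -> in-order
Step 4: SEND seq=5196 -> in-order
Step 5: SEND seq=5257 -> in-order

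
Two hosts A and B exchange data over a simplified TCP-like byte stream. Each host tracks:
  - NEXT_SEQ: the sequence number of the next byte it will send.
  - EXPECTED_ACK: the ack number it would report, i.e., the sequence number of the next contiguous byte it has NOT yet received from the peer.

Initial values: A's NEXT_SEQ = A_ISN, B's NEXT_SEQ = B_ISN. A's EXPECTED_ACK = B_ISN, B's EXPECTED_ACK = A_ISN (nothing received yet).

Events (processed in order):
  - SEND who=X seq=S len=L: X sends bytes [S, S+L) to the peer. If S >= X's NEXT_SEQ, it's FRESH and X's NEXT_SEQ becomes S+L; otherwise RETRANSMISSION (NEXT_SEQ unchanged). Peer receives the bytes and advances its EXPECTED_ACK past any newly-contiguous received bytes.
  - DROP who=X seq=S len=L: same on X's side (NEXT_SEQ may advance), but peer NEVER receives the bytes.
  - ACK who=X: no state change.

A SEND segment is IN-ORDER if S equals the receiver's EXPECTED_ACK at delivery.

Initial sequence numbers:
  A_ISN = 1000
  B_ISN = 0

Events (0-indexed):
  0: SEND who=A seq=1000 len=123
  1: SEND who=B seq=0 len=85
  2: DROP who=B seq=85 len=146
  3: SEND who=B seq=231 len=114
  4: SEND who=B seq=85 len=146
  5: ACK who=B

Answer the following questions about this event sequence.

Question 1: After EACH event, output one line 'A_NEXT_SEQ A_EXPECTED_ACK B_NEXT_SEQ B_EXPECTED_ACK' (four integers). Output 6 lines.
1123 0 0 1123
1123 85 85 1123
1123 85 231 1123
1123 85 345 1123
1123 345 345 1123
1123 345 345 1123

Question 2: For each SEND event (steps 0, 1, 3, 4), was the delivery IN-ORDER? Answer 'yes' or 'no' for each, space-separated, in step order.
Step 0: SEND seq=1000 -> in-order
Step 1: SEND seq=0 -> in-order
Step 3: SEND seq=231 -> out-of-order
Step 4: SEND seq=85 -> in-order

Answer: yes yes no yes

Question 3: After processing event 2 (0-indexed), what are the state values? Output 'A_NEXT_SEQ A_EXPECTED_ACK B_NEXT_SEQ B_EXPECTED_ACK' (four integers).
After event 0: A_seq=1123 A_ack=0 B_seq=0 B_ack=1123
After event 1: A_seq=1123 A_ack=85 B_seq=85 B_ack=1123
After event 2: A_seq=1123 A_ack=85 B_seq=231 B_ack=1123

1123 85 231 1123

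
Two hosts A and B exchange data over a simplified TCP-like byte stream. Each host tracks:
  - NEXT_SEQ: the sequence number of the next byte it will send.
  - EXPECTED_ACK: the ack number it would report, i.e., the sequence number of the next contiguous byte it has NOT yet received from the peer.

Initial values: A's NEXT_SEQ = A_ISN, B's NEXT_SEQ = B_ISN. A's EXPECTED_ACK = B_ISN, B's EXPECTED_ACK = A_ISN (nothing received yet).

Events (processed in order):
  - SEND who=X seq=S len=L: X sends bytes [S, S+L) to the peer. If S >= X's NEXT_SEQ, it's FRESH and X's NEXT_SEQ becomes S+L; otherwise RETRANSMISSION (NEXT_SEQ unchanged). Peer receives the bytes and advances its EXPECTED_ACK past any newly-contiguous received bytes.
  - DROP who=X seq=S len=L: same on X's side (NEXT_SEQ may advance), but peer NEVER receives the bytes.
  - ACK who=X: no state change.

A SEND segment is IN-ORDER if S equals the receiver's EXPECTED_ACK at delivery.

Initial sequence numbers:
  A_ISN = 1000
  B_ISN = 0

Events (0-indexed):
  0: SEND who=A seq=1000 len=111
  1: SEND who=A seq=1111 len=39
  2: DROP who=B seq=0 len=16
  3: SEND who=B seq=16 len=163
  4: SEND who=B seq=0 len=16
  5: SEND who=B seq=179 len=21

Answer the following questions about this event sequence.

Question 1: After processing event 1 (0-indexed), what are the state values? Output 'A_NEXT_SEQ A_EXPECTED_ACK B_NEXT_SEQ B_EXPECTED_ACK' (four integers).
After event 0: A_seq=1111 A_ack=0 B_seq=0 B_ack=1111
After event 1: A_seq=1150 A_ack=0 B_seq=0 B_ack=1150

1150 0 0 1150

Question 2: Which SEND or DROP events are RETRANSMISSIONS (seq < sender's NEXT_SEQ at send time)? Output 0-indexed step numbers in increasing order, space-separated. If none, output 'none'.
Step 0: SEND seq=1000 -> fresh
Step 1: SEND seq=1111 -> fresh
Step 2: DROP seq=0 -> fresh
Step 3: SEND seq=16 -> fresh
Step 4: SEND seq=0 -> retransmit
Step 5: SEND seq=179 -> fresh

Answer: 4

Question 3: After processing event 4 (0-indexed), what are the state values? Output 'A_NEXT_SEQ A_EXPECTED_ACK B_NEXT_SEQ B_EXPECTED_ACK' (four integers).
After event 0: A_seq=1111 A_ack=0 B_seq=0 B_ack=1111
After event 1: A_seq=1150 A_ack=0 B_seq=0 B_ack=1150
After event 2: A_seq=1150 A_ack=0 B_seq=16 B_ack=1150
After event 3: A_seq=1150 A_ack=0 B_seq=179 B_ack=1150
After event 4: A_seq=1150 A_ack=179 B_seq=179 B_ack=1150

1150 179 179 1150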